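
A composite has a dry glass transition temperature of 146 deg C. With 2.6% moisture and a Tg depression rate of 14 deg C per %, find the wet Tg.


Tg_wet = Tg_dry - k*moisture = 146 - 14*2.6 = 109.6 deg C

109.6 deg C


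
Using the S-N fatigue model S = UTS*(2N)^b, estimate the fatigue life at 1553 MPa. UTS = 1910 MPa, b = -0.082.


N = 0.5 * (S/UTS)^(1/b) = 0.5 * (1553/1910)^(1/-0.082) = 6.2352 cycles

6.2352 cycles


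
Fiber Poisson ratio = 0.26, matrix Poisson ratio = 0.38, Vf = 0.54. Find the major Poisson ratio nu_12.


nu_12 = nu_f*Vf + nu_m*(1-Vf) = 0.26*0.54 + 0.38*0.46 = 0.3152

0.3152


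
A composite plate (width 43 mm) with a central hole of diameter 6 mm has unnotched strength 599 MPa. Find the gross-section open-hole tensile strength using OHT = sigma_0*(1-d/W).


OHT = sigma_0*(1-d/W) = 599*(1-6/43) = 515.4 MPa

515.4 MPa


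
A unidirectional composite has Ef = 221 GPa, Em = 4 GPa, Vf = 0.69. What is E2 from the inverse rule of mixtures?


1/E2 = Vf/Ef + (1-Vf)/Em = 0.69/221 + 0.31/4
E2 = 12.4 GPa

12.4 GPa


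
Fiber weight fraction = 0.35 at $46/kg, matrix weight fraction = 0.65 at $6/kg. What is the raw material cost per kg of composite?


Cost = cost_f*Wf + cost_m*Wm = 46*0.35 + 6*0.65 = $20.0/kg

$20.0/kg


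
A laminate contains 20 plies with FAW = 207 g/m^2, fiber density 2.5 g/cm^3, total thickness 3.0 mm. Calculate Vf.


Vf = n * FAW / (rho_f * h * 1000) = 20 * 207 / (2.5 * 3.0 * 1000) = 0.552

0.552


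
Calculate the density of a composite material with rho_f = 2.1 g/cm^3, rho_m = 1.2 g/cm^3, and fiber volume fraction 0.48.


rho_c = rho_f*Vf + rho_m*(1-Vf) = 2.1*0.48 + 1.2*0.52 = 1.632 g/cm^3

1.632 g/cm^3


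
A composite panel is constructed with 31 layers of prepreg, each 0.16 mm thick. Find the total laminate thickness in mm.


h = n * t_ply = 31 * 0.16 = 4.96 mm

4.96 mm


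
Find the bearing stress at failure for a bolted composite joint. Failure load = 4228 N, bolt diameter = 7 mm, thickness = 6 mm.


sigma_br = F/(d*h) = 4228/(7*6) = 100.7 MPa

100.7 MPa


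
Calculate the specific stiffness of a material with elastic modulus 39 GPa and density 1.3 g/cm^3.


Specific stiffness = E/rho = 39/1.3 = 30.0 GPa/(g/cm^3)

30.0 GPa/(g/cm^3)


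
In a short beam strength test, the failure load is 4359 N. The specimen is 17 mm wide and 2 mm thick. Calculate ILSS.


ILSS = 3F/(4bh) = 3*4359/(4*17*2) = 96.15 MPa

96.15 MPa


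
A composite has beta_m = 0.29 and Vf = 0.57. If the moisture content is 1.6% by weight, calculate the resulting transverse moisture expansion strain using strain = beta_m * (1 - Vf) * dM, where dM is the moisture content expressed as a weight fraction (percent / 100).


dM = 1.6/100 = 0.016
strain = beta_m * (1-Vf) * dM = 0.29 * 0.43 * 0.016 = 0.0019952

0.0019952


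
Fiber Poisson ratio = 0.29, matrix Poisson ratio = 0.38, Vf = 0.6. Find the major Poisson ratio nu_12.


nu_12 = nu_f*Vf + nu_m*(1-Vf) = 0.29*0.6 + 0.38*0.4 = 0.326

0.326


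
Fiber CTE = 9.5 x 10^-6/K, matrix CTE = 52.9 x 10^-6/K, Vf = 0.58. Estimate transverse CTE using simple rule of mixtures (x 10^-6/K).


alpha_2 = alpha_f*Vf + alpha_m*(1-Vf) = 9.5*0.58 + 52.9*0.42 = 27.7 x 10^-6/K

27.7 x 10^-6/K


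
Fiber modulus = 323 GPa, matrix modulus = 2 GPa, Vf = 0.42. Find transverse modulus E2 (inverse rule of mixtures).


1/E2 = Vf/Ef + (1-Vf)/Em = 0.42/323 + 0.58/2
E2 = 3.43 GPa

3.43 GPa


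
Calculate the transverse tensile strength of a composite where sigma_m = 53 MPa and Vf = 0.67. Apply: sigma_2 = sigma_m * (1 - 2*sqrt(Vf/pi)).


factor = 1 - 2*sqrt(0.67/pi) = 0.0764
sigma_2 = 53 * 0.0764 = 4.05 MPa

4.05 MPa


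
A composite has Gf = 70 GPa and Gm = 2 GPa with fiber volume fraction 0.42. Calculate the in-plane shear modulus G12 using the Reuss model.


1/G12 = Vf/Gf + (1-Vf)/Gm = 0.42/70 + 0.58/2
G12 = 3.38 GPa

3.38 GPa


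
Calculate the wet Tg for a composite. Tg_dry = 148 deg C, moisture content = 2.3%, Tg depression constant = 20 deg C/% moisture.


Tg_wet = Tg_dry - k*moisture = 148 - 20*2.3 = 102.0 deg C

102.0 deg C


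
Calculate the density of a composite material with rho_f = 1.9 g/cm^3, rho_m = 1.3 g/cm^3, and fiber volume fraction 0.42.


rho_c = rho_f*Vf + rho_m*(1-Vf) = 1.9*0.42 + 1.3*0.58 = 1.552 g/cm^3

1.552 g/cm^3


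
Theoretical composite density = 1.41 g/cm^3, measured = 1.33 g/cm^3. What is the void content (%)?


Void% = (rho_theo - rho_actual)/rho_theo * 100 = (1.41 - 1.33)/1.41 * 100 = 5.67%

5.67%


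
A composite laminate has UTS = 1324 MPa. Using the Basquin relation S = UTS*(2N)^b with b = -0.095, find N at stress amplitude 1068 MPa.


N = 0.5 * (S/UTS)^(1/b) = 0.5 * (1068/1324)^(1/-0.095) = 4.8001 cycles

4.8001 cycles


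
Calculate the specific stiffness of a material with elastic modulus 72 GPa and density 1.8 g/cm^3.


Specific stiffness = E/rho = 72/1.8 = 40.0 GPa/(g/cm^3)

40.0 GPa/(g/cm^3)


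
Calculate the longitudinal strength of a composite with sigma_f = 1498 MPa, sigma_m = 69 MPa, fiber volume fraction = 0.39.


sigma_1 = sigma_f*Vf + sigma_m*(1-Vf) = 1498*0.39 + 69*0.61 = 626.3 MPa

626.3 MPa


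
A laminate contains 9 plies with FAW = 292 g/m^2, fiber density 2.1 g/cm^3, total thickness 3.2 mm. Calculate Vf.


Vf = n * FAW / (rho_f * h * 1000) = 9 * 292 / (2.1 * 3.2 * 1000) = 0.3911

0.3911


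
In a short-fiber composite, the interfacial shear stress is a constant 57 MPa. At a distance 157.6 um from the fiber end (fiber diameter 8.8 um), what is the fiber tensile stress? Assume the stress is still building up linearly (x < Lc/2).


Force balance: sigma_f * (pi*d^2/4) = tau * (pi*d) * x  ->  sigma_f = 4 * tau * x / d
sigma_f = 4 * 57 * 157.6 / 8.8 = 4083.3 MPa

4083.3 MPa


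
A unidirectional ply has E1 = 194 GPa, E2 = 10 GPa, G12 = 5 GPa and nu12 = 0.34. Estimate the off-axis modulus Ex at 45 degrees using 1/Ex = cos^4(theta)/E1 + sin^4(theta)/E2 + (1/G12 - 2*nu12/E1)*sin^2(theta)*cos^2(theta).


cos^4(45) = 0.25, sin^4(45) = 0.25, sin^2(45)*cos^2(45) = 0.25
1/G12 - 2*nu12/E1 = 1/5 - 2*0.34/194 = 0.196495 GPa^-1
1/Ex = 0.25/194 + 0.25/10 + 0.196495*0.25 = 0.0754124 GPa^-1
Ex = 13.26 GPa

13.26 GPa


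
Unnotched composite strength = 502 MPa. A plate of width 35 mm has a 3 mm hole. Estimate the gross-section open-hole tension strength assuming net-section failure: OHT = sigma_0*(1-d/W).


OHT = sigma_0*(1-d/W) = 502*(1-3/35) = 459.0 MPa

459.0 MPa


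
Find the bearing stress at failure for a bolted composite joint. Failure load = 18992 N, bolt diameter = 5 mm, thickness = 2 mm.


sigma_br = F/(d*h) = 18992/(5*2) = 1899.2 MPa

1899.2 MPa


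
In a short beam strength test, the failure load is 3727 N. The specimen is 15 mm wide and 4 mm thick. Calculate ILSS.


ILSS = 3F/(4bh) = 3*3727/(4*15*4) = 46.59 MPa

46.59 MPa


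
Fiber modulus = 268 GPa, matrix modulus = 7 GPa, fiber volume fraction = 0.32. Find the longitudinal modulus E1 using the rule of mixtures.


E1 = Ef*Vf + Em*(1-Vf) = 268*0.32 + 7*0.68 = 90.52 GPa

90.52 GPa


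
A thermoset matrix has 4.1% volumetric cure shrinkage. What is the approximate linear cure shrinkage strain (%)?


Linear shrinkage ≈ vol_shrink/3 = 4.1/3 = 1.367%

1.367%


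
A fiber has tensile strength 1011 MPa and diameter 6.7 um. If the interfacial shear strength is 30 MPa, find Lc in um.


Lc = sigma_f * d / (2 * tau_i) = 1011 * 6.7 / (2 * 30) = 112.9 um

112.9 um


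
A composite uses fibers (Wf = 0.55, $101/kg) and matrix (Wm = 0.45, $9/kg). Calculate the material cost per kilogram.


Cost = cost_f*Wf + cost_m*Wm = 101*0.55 + 9*0.45 = $59.6/kg

$59.6/kg


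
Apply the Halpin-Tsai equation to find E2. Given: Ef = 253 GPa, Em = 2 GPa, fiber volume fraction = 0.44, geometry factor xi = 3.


eta = (Ef/Em - 1)/(Ef/Em + xi) = (126.5 - 1)/(126.5 + 3) = 0.9691
E2 = Em*(1+xi*eta*Vf)/(1-eta*Vf) = 7.95 GPa

7.95 GPa


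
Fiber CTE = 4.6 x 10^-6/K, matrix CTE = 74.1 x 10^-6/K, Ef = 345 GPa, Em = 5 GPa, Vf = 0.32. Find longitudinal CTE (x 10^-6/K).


E1 = Ef*Vf + Em*(1-Vf) = 113.8
alpha_1 = (alpha_f*Ef*Vf + alpha_m*Em*(1-Vf))/E1 = 6.68 x 10^-6/K

6.68 x 10^-6/K


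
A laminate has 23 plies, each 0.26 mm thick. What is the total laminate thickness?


h = n * t_ply = 23 * 0.26 = 5.98 mm

5.98 mm


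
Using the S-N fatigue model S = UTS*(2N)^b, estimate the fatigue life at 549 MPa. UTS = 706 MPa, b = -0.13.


N = 0.5 * (S/UTS)^(1/b) = 0.5 * (549/706)^(1/-0.13) = 3.4611 cycles

3.4611 cycles


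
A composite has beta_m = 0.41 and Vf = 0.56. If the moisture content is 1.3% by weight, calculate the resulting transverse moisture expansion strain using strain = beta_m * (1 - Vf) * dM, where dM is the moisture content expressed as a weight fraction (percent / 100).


dM = 1.3/100 = 0.013
strain = beta_m * (1-Vf) * dM = 0.41 * 0.44 * 0.013 = 0.0023452

0.0023452


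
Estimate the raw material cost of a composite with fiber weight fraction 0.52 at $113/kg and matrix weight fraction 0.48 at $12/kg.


Cost = cost_f*Wf + cost_m*Wm = 113*0.52 + 12*0.48 = $64.52/kg

$64.52/kg


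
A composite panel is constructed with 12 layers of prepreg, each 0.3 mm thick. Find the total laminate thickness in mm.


h = n * t_ply = 12 * 0.3 = 3.6 mm

3.6 mm


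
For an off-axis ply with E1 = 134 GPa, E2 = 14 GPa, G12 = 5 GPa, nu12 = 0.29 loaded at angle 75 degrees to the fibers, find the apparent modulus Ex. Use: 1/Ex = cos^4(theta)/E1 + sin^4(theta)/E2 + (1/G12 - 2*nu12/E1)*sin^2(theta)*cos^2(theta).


cos^4(75) = 0.004487, sin^4(75) = 0.870513, sin^2(75)*cos^2(75) = 0.0625
1/G12 - 2*nu12/E1 = 1/5 - 2*0.29/134 = 0.195672 GPa^-1
1/Ex = 0.004487/134 + 0.870513/14 + 0.195672*0.0625 = 0.0744424 GPa^-1
Ex = 13.43 GPa

13.43 GPa


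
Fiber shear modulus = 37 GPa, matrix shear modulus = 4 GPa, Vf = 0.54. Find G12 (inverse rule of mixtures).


1/G12 = Vf/Gf + (1-Vf)/Gm = 0.54/37 + 0.46/4
G12 = 7.72 GPa

7.72 GPa


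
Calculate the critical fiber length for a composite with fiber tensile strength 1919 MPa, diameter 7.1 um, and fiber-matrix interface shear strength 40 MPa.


Lc = sigma_f * d / (2 * tau_i) = 1919 * 7.1 / (2 * 40) = 170.3 um

170.3 um


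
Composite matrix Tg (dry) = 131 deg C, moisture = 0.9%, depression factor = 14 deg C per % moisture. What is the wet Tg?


Tg_wet = Tg_dry - k*moisture = 131 - 14*0.9 = 118.4 deg C

118.4 deg C


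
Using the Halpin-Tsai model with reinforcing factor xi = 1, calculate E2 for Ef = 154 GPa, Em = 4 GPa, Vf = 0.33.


eta = (Ef/Em - 1)/(Ef/Em + xi) = (38.5 - 1)/(38.5 + 1) = 0.9494
E2 = Em*(1+xi*eta*Vf)/(1-eta*Vf) = 7.65 GPa

7.65 GPa


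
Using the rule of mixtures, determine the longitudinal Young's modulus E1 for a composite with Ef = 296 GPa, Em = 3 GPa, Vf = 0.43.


E1 = Ef*Vf + Em*(1-Vf) = 296*0.43 + 3*0.57 = 128.99 GPa

128.99 GPa


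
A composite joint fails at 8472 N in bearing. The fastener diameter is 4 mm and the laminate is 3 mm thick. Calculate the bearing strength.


sigma_br = F/(d*h) = 8472/(4*3) = 706.0 MPa

706.0 MPa


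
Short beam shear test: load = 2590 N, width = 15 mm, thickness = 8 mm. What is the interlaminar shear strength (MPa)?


ILSS = 3F/(4bh) = 3*2590/(4*15*8) = 16.19 MPa

16.19 MPa


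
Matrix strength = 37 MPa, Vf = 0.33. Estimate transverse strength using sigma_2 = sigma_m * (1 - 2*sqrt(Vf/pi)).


factor = 1 - 2*sqrt(0.33/pi) = 0.3518
sigma_2 = 37 * 0.3518 = 13.02 MPa

13.02 MPa


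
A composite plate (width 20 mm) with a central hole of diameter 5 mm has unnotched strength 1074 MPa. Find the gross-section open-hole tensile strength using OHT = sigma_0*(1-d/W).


OHT = sigma_0*(1-d/W) = 1074*(1-5/20) = 805.5 MPa

805.5 MPa


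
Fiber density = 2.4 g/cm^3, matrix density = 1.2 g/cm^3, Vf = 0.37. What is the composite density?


rho_c = rho_f*Vf + rho_m*(1-Vf) = 2.4*0.37 + 1.2*0.63 = 1.644 g/cm^3

1.644 g/cm^3


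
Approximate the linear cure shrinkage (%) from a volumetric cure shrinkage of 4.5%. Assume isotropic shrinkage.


Linear shrinkage ≈ vol_shrink/3 = 4.5/3 = 1.5%

1.5%


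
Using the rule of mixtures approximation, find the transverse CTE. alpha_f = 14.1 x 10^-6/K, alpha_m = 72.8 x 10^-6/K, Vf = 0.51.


alpha_2 = alpha_f*Vf + alpha_m*(1-Vf) = 14.1*0.51 + 72.8*0.49 = 42.9 x 10^-6/K

42.9 x 10^-6/K


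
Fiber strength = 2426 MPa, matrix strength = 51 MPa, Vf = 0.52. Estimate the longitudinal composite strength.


sigma_1 = sigma_f*Vf + sigma_m*(1-Vf) = 2426*0.52 + 51*0.48 = 1286.0 MPa

1286.0 MPa


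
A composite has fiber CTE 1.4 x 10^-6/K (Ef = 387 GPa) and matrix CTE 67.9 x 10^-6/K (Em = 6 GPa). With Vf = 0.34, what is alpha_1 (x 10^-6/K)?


E1 = Ef*Vf + Em*(1-Vf) = 135.54
alpha_1 = (alpha_f*Ef*Vf + alpha_m*Em*(1-Vf))/E1 = 3.34 x 10^-6/K

3.34 x 10^-6/K


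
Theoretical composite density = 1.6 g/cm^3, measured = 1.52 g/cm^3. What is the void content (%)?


Void% = (rho_theo - rho_actual)/rho_theo * 100 = (1.6 - 1.52)/1.6 * 100 = 5.0%

5.0%


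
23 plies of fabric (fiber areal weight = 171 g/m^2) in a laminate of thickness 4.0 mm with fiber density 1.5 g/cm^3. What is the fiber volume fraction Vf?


Vf = n * FAW / (rho_f * h * 1000) = 23 * 171 / (1.5 * 4.0 * 1000) = 0.6555

0.6555


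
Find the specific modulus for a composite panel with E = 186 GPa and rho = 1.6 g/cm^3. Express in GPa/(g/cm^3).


Specific stiffness = E/rho = 186/1.6 = 116.3 GPa/(g/cm^3)

116.3 GPa/(g/cm^3)


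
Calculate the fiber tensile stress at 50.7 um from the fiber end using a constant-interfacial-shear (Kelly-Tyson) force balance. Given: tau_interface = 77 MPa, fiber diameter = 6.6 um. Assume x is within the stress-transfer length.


Force balance: sigma_f * (pi*d^2/4) = tau * (pi*d) * x  ->  sigma_f = 4 * tau * x / d
sigma_f = 4 * 77 * 50.7 / 6.6 = 2366.0 MPa

2366.0 MPa


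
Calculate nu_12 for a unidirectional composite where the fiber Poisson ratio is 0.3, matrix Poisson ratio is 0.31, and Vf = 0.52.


nu_12 = nu_f*Vf + nu_m*(1-Vf) = 0.3*0.52 + 0.31*0.48 = 0.3048

0.3048


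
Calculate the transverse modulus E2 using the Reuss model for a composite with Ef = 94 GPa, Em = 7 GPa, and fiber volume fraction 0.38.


1/E2 = Vf/Ef + (1-Vf)/Em = 0.38/94 + 0.62/7
E2 = 10.8 GPa

10.8 GPa


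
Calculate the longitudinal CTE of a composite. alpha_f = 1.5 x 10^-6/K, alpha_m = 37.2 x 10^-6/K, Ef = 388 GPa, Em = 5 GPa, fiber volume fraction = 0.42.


E1 = Ef*Vf + Em*(1-Vf) = 165.86
alpha_1 = (alpha_f*Ef*Vf + alpha_m*Em*(1-Vf))/E1 = 2.12 x 10^-6/K

2.12 x 10^-6/K


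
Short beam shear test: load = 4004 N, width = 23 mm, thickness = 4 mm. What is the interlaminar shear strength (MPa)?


ILSS = 3F/(4bh) = 3*4004/(4*23*4) = 32.64 MPa

32.64 MPa


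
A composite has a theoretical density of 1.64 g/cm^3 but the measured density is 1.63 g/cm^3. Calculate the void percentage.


Void% = (rho_theo - rho_actual)/rho_theo * 100 = (1.64 - 1.63)/1.64 * 100 = 0.61%

0.61%


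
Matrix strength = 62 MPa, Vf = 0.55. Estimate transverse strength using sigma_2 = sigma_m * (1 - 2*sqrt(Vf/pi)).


factor = 1 - 2*sqrt(0.55/pi) = 0.1632
sigma_2 = 62 * 0.1632 = 10.12 MPa

10.12 MPa


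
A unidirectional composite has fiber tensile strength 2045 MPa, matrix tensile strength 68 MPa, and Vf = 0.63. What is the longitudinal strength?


sigma_1 = sigma_f*Vf + sigma_m*(1-Vf) = 2045*0.63 + 68*0.37 = 1313.5 MPa

1313.5 MPa


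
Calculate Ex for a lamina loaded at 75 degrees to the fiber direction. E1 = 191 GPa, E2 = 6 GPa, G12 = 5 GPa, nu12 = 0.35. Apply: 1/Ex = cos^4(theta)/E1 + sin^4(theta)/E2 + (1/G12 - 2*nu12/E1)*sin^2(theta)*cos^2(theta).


cos^4(75) = 0.004487, sin^4(75) = 0.870513, sin^2(75)*cos^2(75) = 0.0625
1/G12 - 2*nu12/E1 = 1/5 - 2*0.35/191 = 0.196335 GPa^-1
1/Ex = 0.004487/191 + 0.870513/6 + 0.196335*0.0625 = 0.1573799 GPa^-1
Ex = 6.35 GPa

6.35 GPa


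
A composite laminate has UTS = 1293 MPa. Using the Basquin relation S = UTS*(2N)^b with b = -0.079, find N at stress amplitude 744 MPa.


N = 0.5 * (S/UTS)^(1/b) = 0.5 * (744/1293)^(1/-0.079) = 546.0955 cycles

546.0955 cycles


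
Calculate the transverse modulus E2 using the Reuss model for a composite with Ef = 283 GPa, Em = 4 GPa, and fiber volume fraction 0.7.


1/E2 = Vf/Ef + (1-Vf)/Em = 0.7/283 + 0.3/4
E2 = 12.91 GPa

12.91 GPa


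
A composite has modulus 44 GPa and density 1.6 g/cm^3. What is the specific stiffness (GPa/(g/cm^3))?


Specific stiffness = E/rho = 44/1.6 = 27.5 GPa/(g/cm^3)

27.5 GPa/(g/cm^3)


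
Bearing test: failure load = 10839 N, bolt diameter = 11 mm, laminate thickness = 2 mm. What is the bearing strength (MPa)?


sigma_br = F/(d*h) = 10839/(11*2) = 492.7 MPa

492.7 MPa


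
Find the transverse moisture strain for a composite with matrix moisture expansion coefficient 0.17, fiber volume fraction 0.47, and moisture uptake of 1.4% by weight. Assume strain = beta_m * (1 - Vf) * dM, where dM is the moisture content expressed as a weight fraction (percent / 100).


dM = 1.4/100 = 0.014
strain = beta_m * (1-Vf) * dM = 0.17 * 0.53 * 0.014 = 0.0012614

0.0012614


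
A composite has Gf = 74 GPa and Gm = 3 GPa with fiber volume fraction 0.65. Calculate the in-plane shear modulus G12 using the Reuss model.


1/G12 = Vf/Gf + (1-Vf)/Gm = 0.65/74 + 0.35/3
G12 = 7.97 GPa

7.97 GPa


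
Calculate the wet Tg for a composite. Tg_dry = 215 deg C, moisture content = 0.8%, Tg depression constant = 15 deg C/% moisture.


Tg_wet = Tg_dry - k*moisture = 215 - 15*0.8 = 203.0 deg C

203.0 deg C


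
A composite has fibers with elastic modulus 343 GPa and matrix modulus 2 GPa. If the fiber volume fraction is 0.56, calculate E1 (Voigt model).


E1 = Ef*Vf + Em*(1-Vf) = 343*0.56 + 2*0.44 = 192.96 GPa

192.96 GPa


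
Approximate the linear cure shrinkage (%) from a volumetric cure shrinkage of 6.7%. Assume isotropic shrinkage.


Linear shrinkage ≈ vol_shrink/3 = 6.7/3 = 2.233%

2.233%


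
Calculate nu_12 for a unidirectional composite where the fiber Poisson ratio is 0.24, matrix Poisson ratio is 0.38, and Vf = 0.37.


nu_12 = nu_f*Vf + nu_m*(1-Vf) = 0.24*0.37 + 0.38*0.63 = 0.3282

0.3282


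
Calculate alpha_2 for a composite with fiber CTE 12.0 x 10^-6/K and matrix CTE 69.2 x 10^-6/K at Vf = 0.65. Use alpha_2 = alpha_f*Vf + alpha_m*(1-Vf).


alpha_2 = alpha_f*Vf + alpha_m*(1-Vf) = 12.0*0.65 + 69.2*0.35 = 32.0 x 10^-6/K

32.0 x 10^-6/K


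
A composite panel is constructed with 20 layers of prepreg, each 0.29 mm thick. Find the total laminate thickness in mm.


h = n * t_ply = 20 * 0.29 = 5.8 mm

5.8 mm


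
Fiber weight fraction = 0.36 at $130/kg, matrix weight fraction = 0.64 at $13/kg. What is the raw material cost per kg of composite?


Cost = cost_f*Wf + cost_m*Wm = 130*0.36 + 13*0.64 = $55.12/kg

$55.12/kg


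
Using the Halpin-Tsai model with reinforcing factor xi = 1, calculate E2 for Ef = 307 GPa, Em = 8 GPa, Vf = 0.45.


eta = (Ef/Em - 1)/(Ef/Em + xi) = (38.375 - 1)/(38.375 + 1) = 0.9492
E2 = Em*(1+xi*eta*Vf)/(1-eta*Vf) = 19.93 GPa

19.93 GPa


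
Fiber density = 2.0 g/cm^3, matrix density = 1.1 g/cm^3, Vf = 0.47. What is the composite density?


rho_c = rho_f*Vf + rho_m*(1-Vf) = 2.0*0.47 + 1.1*0.53 = 1.523 g/cm^3

1.523 g/cm^3


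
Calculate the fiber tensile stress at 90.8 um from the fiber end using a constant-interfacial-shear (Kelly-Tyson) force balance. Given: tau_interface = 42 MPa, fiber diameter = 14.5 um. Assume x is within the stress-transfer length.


Force balance: sigma_f * (pi*d^2/4) = tau * (pi*d) * x  ->  sigma_f = 4 * tau * x / d
sigma_f = 4 * 42 * 90.8 / 14.5 = 1052.0 MPa

1052.0 MPa


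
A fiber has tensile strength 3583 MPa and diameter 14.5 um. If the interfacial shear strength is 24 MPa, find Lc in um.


Lc = sigma_f * d / (2 * tau_i) = 3583 * 14.5 / (2 * 24) = 1082.4 um

1082.4 um


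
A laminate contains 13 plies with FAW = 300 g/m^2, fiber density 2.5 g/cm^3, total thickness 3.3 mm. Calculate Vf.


Vf = n * FAW / (rho_f * h * 1000) = 13 * 300 / (2.5 * 3.3 * 1000) = 0.4727

0.4727


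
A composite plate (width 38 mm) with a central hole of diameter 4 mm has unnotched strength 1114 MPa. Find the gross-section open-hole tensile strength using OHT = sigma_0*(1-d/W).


OHT = sigma_0*(1-d/W) = 1114*(1-4/38) = 996.7 MPa

996.7 MPa


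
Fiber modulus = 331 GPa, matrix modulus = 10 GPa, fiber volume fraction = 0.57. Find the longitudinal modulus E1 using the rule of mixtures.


E1 = Ef*Vf + Em*(1-Vf) = 331*0.57 + 10*0.43 = 192.97 GPa

192.97 GPa


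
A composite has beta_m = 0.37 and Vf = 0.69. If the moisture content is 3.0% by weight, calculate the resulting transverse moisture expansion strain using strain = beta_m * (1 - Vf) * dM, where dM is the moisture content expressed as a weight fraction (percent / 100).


dM = 3.0/100 = 0.03
strain = beta_m * (1-Vf) * dM = 0.37 * 0.31 * 0.03 = 0.003441

0.003441


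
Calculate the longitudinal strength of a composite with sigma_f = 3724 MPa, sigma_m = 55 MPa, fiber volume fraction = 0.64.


sigma_1 = sigma_f*Vf + sigma_m*(1-Vf) = 3724*0.64 + 55*0.36 = 2403.2 MPa

2403.2 MPa


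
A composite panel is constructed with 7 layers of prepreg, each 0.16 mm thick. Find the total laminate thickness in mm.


h = n * t_ply = 7 * 0.16 = 1.12 mm

1.12 mm


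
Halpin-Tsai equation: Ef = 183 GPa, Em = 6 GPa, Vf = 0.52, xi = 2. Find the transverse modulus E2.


eta = (Ef/Em - 1)/(Ef/Em + xi) = (30.5 - 1)/(30.5 + 2) = 0.9077
E2 = Em*(1+xi*eta*Vf)/(1-eta*Vf) = 22.09 GPa

22.09 GPa


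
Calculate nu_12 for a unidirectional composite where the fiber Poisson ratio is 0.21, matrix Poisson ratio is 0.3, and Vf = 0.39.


nu_12 = nu_f*Vf + nu_m*(1-Vf) = 0.21*0.39 + 0.3*0.61 = 0.2649

0.2649


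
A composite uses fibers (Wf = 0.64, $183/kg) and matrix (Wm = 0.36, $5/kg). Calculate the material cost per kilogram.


Cost = cost_f*Wf + cost_m*Wm = 183*0.64 + 5*0.36 = $118.92/kg

$118.92/kg


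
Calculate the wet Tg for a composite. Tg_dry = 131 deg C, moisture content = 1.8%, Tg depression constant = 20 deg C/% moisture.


Tg_wet = Tg_dry - k*moisture = 131 - 20*1.8 = 95.0 deg C

95.0 deg C


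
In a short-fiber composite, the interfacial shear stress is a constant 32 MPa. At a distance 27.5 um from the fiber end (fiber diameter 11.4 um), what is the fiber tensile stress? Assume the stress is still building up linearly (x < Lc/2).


Force balance: sigma_f * (pi*d^2/4) = tau * (pi*d) * x  ->  sigma_f = 4 * tau * x / d
sigma_f = 4 * 32 * 27.5 / 11.4 = 308.8 MPa

308.8 MPa


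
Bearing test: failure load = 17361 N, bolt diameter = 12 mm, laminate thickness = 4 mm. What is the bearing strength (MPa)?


sigma_br = F/(d*h) = 17361/(12*4) = 361.7 MPa

361.7 MPa


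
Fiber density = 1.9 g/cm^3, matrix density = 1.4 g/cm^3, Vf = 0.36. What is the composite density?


rho_c = rho_f*Vf + rho_m*(1-Vf) = 1.9*0.36 + 1.4*0.64 = 1.58 g/cm^3

1.58 g/cm^3


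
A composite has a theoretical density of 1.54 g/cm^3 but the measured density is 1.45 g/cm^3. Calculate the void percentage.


Void% = (rho_theo - rho_actual)/rho_theo * 100 = (1.54 - 1.45)/1.54 * 100 = 5.84%

5.84%


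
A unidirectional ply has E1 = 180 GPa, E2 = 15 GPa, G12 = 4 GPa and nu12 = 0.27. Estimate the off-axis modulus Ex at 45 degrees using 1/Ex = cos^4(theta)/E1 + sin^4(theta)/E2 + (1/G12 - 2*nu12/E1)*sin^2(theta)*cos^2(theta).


cos^4(45) = 0.25, sin^4(45) = 0.25, sin^2(45)*cos^2(45) = 0.25
1/G12 - 2*nu12/E1 = 1/4 - 2*0.27/180 = 0.247 GPa^-1
1/Ex = 0.25/180 + 0.25/15 + 0.247*0.25 = 0.0798056 GPa^-1
Ex = 12.53 GPa

12.53 GPa


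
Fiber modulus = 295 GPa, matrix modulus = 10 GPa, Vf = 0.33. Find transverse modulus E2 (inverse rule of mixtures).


1/E2 = Vf/Ef + (1-Vf)/Em = 0.33/295 + 0.67/10
E2 = 14.68 GPa

14.68 GPa


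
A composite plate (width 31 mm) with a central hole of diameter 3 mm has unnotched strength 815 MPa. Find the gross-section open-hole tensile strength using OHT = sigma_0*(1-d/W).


OHT = sigma_0*(1-d/W) = 815*(1-3/31) = 736.1 MPa

736.1 MPa


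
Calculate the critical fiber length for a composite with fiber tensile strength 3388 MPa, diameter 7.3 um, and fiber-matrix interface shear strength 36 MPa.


Lc = sigma_f * d / (2 * tau_i) = 3388 * 7.3 / (2 * 36) = 343.5 um

343.5 um


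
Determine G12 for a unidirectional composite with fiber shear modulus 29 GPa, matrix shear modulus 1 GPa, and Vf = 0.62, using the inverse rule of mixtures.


1/G12 = Vf/Gf + (1-Vf)/Gm = 0.62/29 + 0.38/1
G12 = 2.49 GPa

2.49 GPa


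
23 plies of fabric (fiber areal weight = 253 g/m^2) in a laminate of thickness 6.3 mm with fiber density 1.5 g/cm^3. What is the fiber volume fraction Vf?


Vf = n * FAW / (rho_f * h * 1000) = 23 * 253 / (1.5 * 6.3 * 1000) = 0.6158

0.6158


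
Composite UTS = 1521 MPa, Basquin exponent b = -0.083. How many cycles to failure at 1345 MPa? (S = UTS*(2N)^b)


N = 0.5 * (S/UTS)^(1/b) = 0.5 * (1345/1521)^(1/-0.083) = 2.2000 cycles

2.2000 cycles


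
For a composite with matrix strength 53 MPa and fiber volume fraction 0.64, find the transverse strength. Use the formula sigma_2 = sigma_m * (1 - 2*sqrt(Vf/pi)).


factor = 1 - 2*sqrt(0.64/pi) = 0.0973
sigma_2 = 53 * 0.0973 = 5.16 MPa

5.16 MPa


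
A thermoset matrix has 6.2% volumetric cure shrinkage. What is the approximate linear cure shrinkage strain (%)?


Linear shrinkage ≈ vol_shrink/3 = 6.2/3 = 2.067%

2.067%


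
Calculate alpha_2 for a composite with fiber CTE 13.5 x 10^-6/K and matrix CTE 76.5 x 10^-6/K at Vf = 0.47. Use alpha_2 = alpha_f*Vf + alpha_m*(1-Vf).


alpha_2 = alpha_f*Vf + alpha_m*(1-Vf) = 13.5*0.47 + 76.5*0.53 = 46.9 x 10^-6/K

46.9 x 10^-6/K


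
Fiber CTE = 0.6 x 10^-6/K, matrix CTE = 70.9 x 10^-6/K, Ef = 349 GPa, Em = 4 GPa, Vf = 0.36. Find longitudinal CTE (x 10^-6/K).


E1 = Ef*Vf + Em*(1-Vf) = 128.2
alpha_1 = (alpha_f*Ef*Vf + alpha_m*Em*(1-Vf))/E1 = 2.0 x 10^-6/K

2.0 x 10^-6/K


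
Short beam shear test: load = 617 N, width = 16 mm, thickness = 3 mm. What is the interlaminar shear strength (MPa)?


ILSS = 3F/(4bh) = 3*617/(4*16*3) = 9.64 MPa

9.64 MPa


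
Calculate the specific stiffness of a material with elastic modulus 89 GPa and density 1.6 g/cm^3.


Specific stiffness = E/rho = 89/1.6 = 55.6 GPa/(g/cm^3)

55.6 GPa/(g/cm^3)


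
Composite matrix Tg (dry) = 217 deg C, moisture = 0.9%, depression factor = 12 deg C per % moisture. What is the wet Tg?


Tg_wet = Tg_dry - k*moisture = 217 - 12*0.9 = 206.2 deg C

206.2 deg C


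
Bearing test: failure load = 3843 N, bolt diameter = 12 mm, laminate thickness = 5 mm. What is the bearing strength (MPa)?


sigma_br = F/(d*h) = 3843/(12*5) = 64.1 MPa

64.1 MPa


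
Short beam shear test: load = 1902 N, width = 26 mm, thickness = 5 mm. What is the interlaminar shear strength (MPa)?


ILSS = 3F/(4bh) = 3*1902/(4*26*5) = 10.97 MPa

10.97 MPa


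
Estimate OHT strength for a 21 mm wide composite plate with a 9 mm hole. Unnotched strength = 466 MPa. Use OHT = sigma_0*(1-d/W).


OHT = sigma_0*(1-d/W) = 466*(1-9/21) = 266.3 MPa

266.3 MPa


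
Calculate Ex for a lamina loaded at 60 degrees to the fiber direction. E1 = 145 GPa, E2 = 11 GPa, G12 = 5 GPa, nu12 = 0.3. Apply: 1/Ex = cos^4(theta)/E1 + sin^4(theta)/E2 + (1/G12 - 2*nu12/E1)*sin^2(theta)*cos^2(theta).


cos^4(60) = 0.0625, sin^4(60) = 0.5625, sin^2(60)*cos^2(60) = 0.1875
1/G12 - 2*nu12/E1 = 1/5 - 2*0.3/145 = 0.195862 GPa^-1
1/Ex = 0.0625/145 + 0.5625/11 + 0.195862*0.1875 = 0.0882915 GPa^-1
Ex = 11.33 GPa

11.33 GPa


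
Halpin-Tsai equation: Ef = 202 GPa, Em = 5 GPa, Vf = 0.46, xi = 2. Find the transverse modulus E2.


eta = (Ef/Em - 1)/(Ef/Em + xi) = (40.4 - 1)/(40.4 + 2) = 0.9292
E2 = Em*(1+xi*eta*Vf)/(1-eta*Vf) = 16.2 GPa

16.2 GPa


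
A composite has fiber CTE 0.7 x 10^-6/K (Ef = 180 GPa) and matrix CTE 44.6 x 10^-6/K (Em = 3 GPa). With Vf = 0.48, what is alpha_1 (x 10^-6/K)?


E1 = Ef*Vf + Em*(1-Vf) = 87.96
alpha_1 = (alpha_f*Ef*Vf + alpha_m*Em*(1-Vf))/E1 = 1.48 x 10^-6/K

1.48 x 10^-6/K


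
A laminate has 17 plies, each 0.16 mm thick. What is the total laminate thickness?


h = n * t_ply = 17 * 0.16 = 2.72 mm

2.72 mm


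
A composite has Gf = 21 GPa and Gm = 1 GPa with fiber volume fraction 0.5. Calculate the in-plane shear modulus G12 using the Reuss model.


1/G12 = Vf/Gf + (1-Vf)/Gm = 0.5/21 + 0.5/1
G12 = 1.91 GPa

1.91 GPa


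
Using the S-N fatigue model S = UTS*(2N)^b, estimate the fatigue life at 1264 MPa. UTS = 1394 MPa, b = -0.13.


N = 0.5 * (S/UTS)^(1/b) = 0.5 * (1264/1394)^(1/-0.13) = 1.0617 cycles

1.0617 cycles


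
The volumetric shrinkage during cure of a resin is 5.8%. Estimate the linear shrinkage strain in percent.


Linear shrinkage ≈ vol_shrink/3 = 5.8/3 = 1.933%

1.933%


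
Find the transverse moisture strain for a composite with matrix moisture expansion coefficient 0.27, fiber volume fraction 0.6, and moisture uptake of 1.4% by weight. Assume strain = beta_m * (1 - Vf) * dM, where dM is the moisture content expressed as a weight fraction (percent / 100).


dM = 1.4/100 = 0.014
strain = beta_m * (1-Vf) * dM = 0.27 * 0.4 * 0.014 = 0.001512

0.001512


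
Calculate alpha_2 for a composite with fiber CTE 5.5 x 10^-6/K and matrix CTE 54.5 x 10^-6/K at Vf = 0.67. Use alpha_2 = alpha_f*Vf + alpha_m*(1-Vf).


alpha_2 = alpha_f*Vf + alpha_m*(1-Vf) = 5.5*0.67 + 54.5*0.33 = 21.7 x 10^-6/K

21.7 x 10^-6/K


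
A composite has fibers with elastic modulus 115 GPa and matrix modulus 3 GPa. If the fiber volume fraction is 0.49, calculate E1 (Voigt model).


E1 = Ef*Vf + Em*(1-Vf) = 115*0.49 + 3*0.51 = 57.88 GPa

57.88 GPa


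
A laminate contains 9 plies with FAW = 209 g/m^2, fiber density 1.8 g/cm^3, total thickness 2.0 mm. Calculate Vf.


Vf = n * FAW / (rho_f * h * 1000) = 9 * 209 / (1.8 * 2.0 * 1000) = 0.5225

0.5225


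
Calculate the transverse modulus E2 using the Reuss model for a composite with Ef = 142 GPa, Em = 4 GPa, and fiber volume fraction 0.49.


1/E2 = Vf/Ef + (1-Vf)/Em = 0.49/142 + 0.51/4
E2 = 7.64 GPa

7.64 GPa


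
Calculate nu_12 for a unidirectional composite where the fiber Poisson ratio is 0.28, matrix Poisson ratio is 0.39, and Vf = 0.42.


nu_12 = nu_f*Vf + nu_m*(1-Vf) = 0.28*0.42 + 0.39*0.58 = 0.3438

0.3438


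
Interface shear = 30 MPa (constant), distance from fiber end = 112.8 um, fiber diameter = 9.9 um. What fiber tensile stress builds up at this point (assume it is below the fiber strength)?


Force balance: sigma_f * (pi*d^2/4) = tau * (pi*d) * x  ->  sigma_f = 4 * tau * x / d
sigma_f = 4 * 30 * 112.8 / 9.9 = 1367.3 MPa

1367.3 MPa


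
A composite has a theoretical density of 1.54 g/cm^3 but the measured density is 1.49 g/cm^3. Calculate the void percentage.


Void% = (rho_theo - rho_actual)/rho_theo * 100 = (1.54 - 1.49)/1.54 * 100 = 3.25%

3.25%


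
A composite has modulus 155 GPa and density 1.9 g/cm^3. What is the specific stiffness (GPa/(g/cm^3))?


Specific stiffness = E/rho = 155/1.9 = 81.6 GPa/(g/cm^3)

81.6 GPa/(g/cm^3)


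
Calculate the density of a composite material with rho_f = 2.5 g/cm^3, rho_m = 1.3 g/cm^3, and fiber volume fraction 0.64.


rho_c = rho_f*Vf + rho_m*(1-Vf) = 2.5*0.64 + 1.3*0.36 = 2.068 g/cm^3

2.068 g/cm^3


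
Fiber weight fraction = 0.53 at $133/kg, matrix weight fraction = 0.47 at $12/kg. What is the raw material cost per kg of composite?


Cost = cost_f*Wf + cost_m*Wm = 133*0.53 + 12*0.47 = $76.13/kg

$76.13/kg


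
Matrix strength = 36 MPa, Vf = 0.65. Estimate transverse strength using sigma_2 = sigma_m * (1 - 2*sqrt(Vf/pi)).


factor = 1 - 2*sqrt(0.65/pi) = 0.0903
sigma_2 = 36 * 0.0903 = 3.25 MPa

3.25 MPa


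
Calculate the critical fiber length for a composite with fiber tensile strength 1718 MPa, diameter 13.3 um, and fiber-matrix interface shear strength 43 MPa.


Lc = sigma_f * d / (2 * tau_i) = 1718 * 13.3 / (2 * 43) = 265.7 um

265.7 um


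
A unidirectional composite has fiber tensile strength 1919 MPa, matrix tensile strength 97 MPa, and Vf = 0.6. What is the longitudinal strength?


sigma_1 = sigma_f*Vf + sigma_m*(1-Vf) = 1919*0.6 + 97*0.4 = 1190.2 MPa

1190.2 MPa


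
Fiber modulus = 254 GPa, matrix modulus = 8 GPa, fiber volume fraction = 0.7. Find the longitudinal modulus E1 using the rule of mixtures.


E1 = Ef*Vf + Em*(1-Vf) = 254*0.7 + 8*0.3 = 180.2 GPa

180.2 GPa


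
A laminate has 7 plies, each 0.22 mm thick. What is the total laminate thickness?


h = n * t_ply = 7 * 0.22 = 1.54 mm

1.54 mm


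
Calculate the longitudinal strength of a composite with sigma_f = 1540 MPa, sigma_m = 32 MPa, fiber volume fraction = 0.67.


sigma_1 = sigma_f*Vf + sigma_m*(1-Vf) = 1540*0.67 + 32*0.33 = 1042.4 MPa

1042.4 MPa


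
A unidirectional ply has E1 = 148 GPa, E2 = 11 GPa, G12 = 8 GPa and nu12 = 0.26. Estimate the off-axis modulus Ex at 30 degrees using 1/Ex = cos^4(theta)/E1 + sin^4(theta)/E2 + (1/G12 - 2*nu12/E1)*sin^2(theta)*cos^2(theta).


cos^4(30) = 0.5625, sin^4(30) = 0.0625, sin^2(30)*cos^2(30) = 0.1875
1/G12 - 2*nu12/E1 = 1/8 - 2*0.26/148 = 0.121486 GPa^-1
1/Ex = 0.5625/148 + 0.0625/11 + 0.121486*0.1875 = 0.0322612 GPa^-1
Ex = 31.0 GPa

31.0 GPa


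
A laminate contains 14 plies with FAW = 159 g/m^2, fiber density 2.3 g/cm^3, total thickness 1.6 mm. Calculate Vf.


Vf = n * FAW / (rho_f * h * 1000) = 14 * 159 / (2.3 * 1.6 * 1000) = 0.6049

0.6049


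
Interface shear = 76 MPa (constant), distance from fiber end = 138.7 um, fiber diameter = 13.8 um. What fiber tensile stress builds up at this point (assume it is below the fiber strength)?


Force balance: sigma_f * (pi*d^2/4) = tau * (pi*d) * x  ->  sigma_f = 4 * tau * x / d
sigma_f = 4 * 76 * 138.7 / 13.8 = 3055.4 MPa

3055.4 MPa


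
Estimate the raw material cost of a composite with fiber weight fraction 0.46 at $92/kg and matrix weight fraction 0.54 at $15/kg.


Cost = cost_f*Wf + cost_m*Wm = 92*0.46 + 15*0.54 = $50.42/kg

$50.42/kg


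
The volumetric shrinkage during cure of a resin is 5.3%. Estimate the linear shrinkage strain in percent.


Linear shrinkage ≈ vol_shrink/3 = 5.3/3 = 1.767%

1.767%


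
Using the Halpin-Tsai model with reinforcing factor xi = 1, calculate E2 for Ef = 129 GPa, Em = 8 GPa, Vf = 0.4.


eta = (Ef/Em - 1)/(Ef/Em + xi) = (16.125 - 1)/(16.125 + 1) = 0.8832
E2 = Em*(1+xi*eta*Vf)/(1-eta*Vf) = 16.74 GPa

16.74 GPa


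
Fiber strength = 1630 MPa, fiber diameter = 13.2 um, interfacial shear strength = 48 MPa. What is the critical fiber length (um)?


Lc = sigma_f * d / (2 * tau_i) = 1630 * 13.2 / (2 * 48) = 224.1 um

224.1 um


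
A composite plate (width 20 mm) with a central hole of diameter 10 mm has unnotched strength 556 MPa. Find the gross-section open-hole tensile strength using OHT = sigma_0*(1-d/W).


OHT = sigma_0*(1-d/W) = 556*(1-10/20) = 278.0 MPa

278.0 MPa


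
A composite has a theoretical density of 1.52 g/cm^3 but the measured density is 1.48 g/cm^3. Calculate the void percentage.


Void% = (rho_theo - rho_actual)/rho_theo * 100 = (1.52 - 1.48)/1.52 * 100 = 2.63%

2.63%


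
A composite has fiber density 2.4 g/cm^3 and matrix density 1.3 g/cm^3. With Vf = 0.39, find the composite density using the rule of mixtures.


rho_c = rho_f*Vf + rho_m*(1-Vf) = 2.4*0.39 + 1.3*0.61 = 1.729 g/cm^3

1.729 g/cm^3


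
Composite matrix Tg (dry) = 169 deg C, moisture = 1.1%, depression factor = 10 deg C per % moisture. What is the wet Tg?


Tg_wet = Tg_dry - k*moisture = 169 - 10*1.1 = 158.0 deg C

158.0 deg C


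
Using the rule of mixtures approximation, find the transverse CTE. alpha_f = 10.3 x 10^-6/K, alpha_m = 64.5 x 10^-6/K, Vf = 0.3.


alpha_2 = alpha_f*Vf + alpha_m*(1-Vf) = 10.3*0.3 + 64.5*0.7 = 48.2 x 10^-6/K

48.2 x 10^-6/K


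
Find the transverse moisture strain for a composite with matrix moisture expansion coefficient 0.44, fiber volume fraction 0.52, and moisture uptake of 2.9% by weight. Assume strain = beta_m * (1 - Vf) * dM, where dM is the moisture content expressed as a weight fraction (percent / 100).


dM = 2.9/100 = 0.029
strain = beta_m * (1-Vf) * dM = 0.44 * 0.48 * 0.029 = 0.0061248

0.0061248


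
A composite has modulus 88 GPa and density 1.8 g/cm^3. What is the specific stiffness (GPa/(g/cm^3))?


Specific stiffness = E/rho = 88/1.8 = 48.9 GPa/(g/cm^3)

48.9 GPa/(g/cm^3)


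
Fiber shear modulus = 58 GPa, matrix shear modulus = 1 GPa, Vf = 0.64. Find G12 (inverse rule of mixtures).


1/G12 = Vf/Gf + (1-Vf)/Gm = 0.64/58 + 0.36/1
G12 = 2.7 GPa

2.7 GPa


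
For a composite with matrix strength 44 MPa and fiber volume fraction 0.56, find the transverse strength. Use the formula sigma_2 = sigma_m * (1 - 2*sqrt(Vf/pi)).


factor = 1 - 2*sqrt(0.56/pi) = 0.1556
sigma_2 = 44 * 0.1556 = 6.85 MPa

6.85 MPa


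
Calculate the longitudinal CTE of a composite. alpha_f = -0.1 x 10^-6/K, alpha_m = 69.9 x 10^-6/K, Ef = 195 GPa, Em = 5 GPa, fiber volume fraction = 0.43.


E1 = Ef*Vf + Em*(1-Vf) = 86.7
alpha_1 = (alpha_f*Ef*Vf + alpha_m*Em*(1-Vf))/E1 = 2.2 x 10^-6/K

2.2 x 10^-6/K


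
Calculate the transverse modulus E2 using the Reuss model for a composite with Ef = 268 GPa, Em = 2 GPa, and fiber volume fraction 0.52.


1/E2 = Vf/Ef + (1-Vf)/Em = 0.52/268 + 0.48/2
E2 = 4.13 GPa

4.13 GPa


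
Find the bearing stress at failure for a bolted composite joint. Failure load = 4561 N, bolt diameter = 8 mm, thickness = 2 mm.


sigma_br = F/(d*h) = 4561/(8*2) = 285.1 MPa

285.1 MPa


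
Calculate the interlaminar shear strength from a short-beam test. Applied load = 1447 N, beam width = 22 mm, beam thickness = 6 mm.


ILSS = 3F/(4bh) = 3*1447/(4*22*6) = 8.22 MPa

8.22 MPa


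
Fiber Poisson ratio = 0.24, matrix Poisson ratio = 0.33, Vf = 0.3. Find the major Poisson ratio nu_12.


nu_12 = nu_f*Vf + nu_m*(1-Vf) = 0.24*0.3 + 0.33*0.7 = 0.303

0.303


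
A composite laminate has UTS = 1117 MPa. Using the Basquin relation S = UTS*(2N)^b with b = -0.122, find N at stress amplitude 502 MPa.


N = 0.5 * (S/UTS)^(1/b) = 0.5 * (502/1117)^(1/-0.122) = 351.6387 cycles

351.6387 cycles


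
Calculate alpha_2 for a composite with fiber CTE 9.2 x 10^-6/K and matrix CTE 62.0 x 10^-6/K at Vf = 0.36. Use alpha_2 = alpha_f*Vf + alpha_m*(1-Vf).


alpha_2 = alpha_f*Vf + alpha_m*(1-Vf) = 9.2*0.36 + 62.0*0.64 = 43.0 x 10^-6/K

43.0 x 10^-6/K


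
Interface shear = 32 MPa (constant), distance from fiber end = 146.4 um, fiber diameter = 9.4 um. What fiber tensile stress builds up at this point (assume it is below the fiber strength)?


Force balance: sigma_f * (pi*d^2/4) = tau * (pi*d) * x  ->  sigma_f = 4 * tau * x / d
sigma_f = 4 * 32 * 146.4 / 9.4 = 1993.5 MPa

1993.5 MPa


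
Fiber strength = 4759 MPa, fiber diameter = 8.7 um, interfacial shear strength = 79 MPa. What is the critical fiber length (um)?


Lc = sigma_f * d / (2 * tau_i) = 4759 * 8.7 / (2 * 79) = 262.0 um

262.0 um


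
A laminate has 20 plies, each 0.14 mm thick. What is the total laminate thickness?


h = n * t_ply = 20 * 0.14 = 2.8 mm

2.8 mm


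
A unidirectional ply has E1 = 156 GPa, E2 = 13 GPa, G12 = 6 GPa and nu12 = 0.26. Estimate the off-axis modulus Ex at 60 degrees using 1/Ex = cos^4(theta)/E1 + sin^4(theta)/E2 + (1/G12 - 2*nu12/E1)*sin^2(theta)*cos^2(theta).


cos^4(60) = 0.0625, sin^4(60) = 0.5625, sin^2(60)*cos^2(60) = 0.1875
1/G12 - 2*nu12/E1 = 1/6 - 2*0.26/156 = 0.163333 GPa^-1
1/Ex = 0.0625/156 + 0.5625/13 + 0.163333*0.1875 = 0.0742949 GPa^-1
Ex = 13.46 GPa

13.46 GPa


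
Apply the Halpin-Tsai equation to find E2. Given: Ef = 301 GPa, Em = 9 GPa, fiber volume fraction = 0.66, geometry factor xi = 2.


eta = (Ef/Em - 1)/(Ef/Em + xi) = (33.4444 - 1)/(33.4444 + 2) = 0.9154
E2 = Em*(1+xi*eta*Vf)/(1-eta*Vf) = 50.21 GPa

50.21 GPa
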